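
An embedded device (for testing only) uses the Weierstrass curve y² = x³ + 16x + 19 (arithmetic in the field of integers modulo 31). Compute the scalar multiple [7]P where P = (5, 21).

Double-and-add on 7 = (111)₂. Start with P = (5, 21) for the leading 1-bit.
double: tangent at (5, 21): λ = (3·5² + 16)/(2·21) ≡ 29/11. 11⁻¹ ≡ 17 (mod 31), so λ ≡ 29·17 ≡ 28.
  x = λ² - 5 - 5 = 784 - 10 ≡ 30; y = λ·(5 - 30) - 21 ≡ 23. → (30, 23)
add P: (30, 23) + (5, 21). λ = (21 - 23)/(5 - 30) ≡ 29/6 mod 31. 6⁻¹ ≡ 26 (mod 31) since 6·26 = 156 ≡ 1, so λ ≡ 10.
  x = λ² - 30 - 5 = 100 - 35 ≡ 3; y = λ·(30 - 3) - 23 ≡ 30. → (3, 30)
double: tangent at (3, 30): λ = (3·3² + 16)/(2·30) ≡ 12/29. 29⁻¹ ≡ 15 (mod 31), so λ ≡ 12·15 ≡ 25.
  x = λ² - 3 - 3 = 625 - 6 ≡ 30; y = λ·(3 - 30) - 30 ≡ 8. → (30, 8)
add P: (30, 8) + (5, 21). λ = (21 - 8)/(5 - 30) ≡ 13/6 mod 31. 6⁻¹ ≡ 26 (mod 31) since 6·26 = 156 ≡ 1, so λ ≡ 28.
  x = λ² - 30 - 5 = 784 - 35 ≡ 5; y = λ·(30 - 5) - 8 ≡ 10. → (5, 10)

(5, 10)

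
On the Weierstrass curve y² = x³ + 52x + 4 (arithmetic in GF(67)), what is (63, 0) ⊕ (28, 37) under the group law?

(41, 38)

(63, 0) + (28, 37). λ = (37 - 0)/(28 - 63) ≡ 37/32 mod 67. 32⁻¹ ≡ 44 (mod 67) since 32·44 = 1408 ≡ 1, so λ ≡ 20.
  x = λ² - 63 - 28 = 400 - 91 ≡ 41; y = λ·(63 - 41) - 0 ≡ 38. → (41, 38)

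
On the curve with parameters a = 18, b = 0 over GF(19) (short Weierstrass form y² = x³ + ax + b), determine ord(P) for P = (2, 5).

10

2P: tangent at (2, 5): λ = (3·2² + 18)/(2·5) ≡ 11/10. 10⁻¹ ≡ 2 (mod 19) since 10·2 = 20 ≡ 1, so λ ≡ 11·2 ≡ 3.
  x = λ² - 2 - 2 = 9 - 4 ≡ 5; y = λ·(2 - 5) - 5 ≡ 5. → (5, 5)
3P: (5, 5) + (2, 5). λ = (5 - 5)/(2 - 5) ≡ 0/16 mod 19. 16⁻¹ ≡ 6 (mod 19) since 16·6 = 96 ≡ 1, so λ ≡ 0.
  x = λ² - 5 - 2 = 0 - 7 ≡ 12; y = λ·(5 - 12) - 5 ≡ 14. → (12, 14)
4P: (12, 14) + (2, 5). λ = (5 - 14)/(2 - 12) ≡ 10/9 mod 19. 9⁻¹ ≡ 17 (mod 19), so λ ≡ 18.
  x = λ² - 12 - 2 = 324 - 14 ≡ 6; y = λ·(12 - 6) - 14 ≡ 18. → (6, 18)
5P: (6, 18) + (2, 5). λ = (5 - 18)/(2 - 6) ≡ 6/15 mod 19. 15⁻¹ ≡ 14 (mod 19), so λ ≡ 8.
  x = λ² - 6 - 2 = 64 - 8 ≡ 18; y = λ·(6 - 18) - 18 ≡ 0. → (18, 0)
6P: (18, 0) + (2, 5). λ = (5 - 0)/(2 - 18) ≡ 5/3 mod 19. 3⁻¹ ≡ 13 (mod 19), so λ ≡ 8.
  x = λ² - 18 - 2 = 64 - 20 ≡ 6; y = λ·(18 - 6) - 0 ≡ 1. → (6, 1)
7P: (6, 1) + (2, 5). λ = (5 - 1)/(2 - 6) ≡ 4/15 mod 19. 15⁻¹ ≡ 14 (mod 19) since 15·14 = 210 ≡ 1, so λ ≡ 18.
  x = λ² - 6 - 2 = 324 - 8 ≡ 12; y = λ·(6 - 12) - 1 ≡ 5. → (12, 5)
8P: (12, 5) + (2, 5). λ = (5 - 5)/(2 - 12) ≡ 0/9 mod 19. 9⁻¹ ≡ 17 (mod 19) since 9·17 = 153 ≡ 1, so λ ≡ 0.
  x = λ² - 12 - 2 = 0 - 14 ≡ 5; y = λ·(12 - 5) - 5 ≡ 14. → (5, 14)
9P: (5, 14) + (2, 5). λ = (5 - 14)/(2 - 5) ≡ 10/16 mod 19. 16⁻¹ ≡ 6 (mod 19) since 16·6 = 96 ≡ 1, so λ ≡ 3.
  x = λ² - 5 - 2 = 9 - 7 ≡ 2; y = λ·(5 - 2) - 14 ≡ 14. → (2, 14)
10P: (2, 14) + (2, 5): same x and y₁ ≡ -y₂, so the sum is the point at infinity.
10P = the point at infinity, so the order is 10.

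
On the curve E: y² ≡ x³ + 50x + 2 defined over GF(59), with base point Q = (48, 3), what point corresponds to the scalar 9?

(9, 58)

Repeated addition: build up to 9Q.
2Q: tangent at (48, 3): λ = (3·48² + 50)/(2·3) ≡ 0/6. 6⁻¹ ≡ 10 (mod 59), so λ ≡ 0·10 ≡ 0.
  x = λ² - 48 - 48 = 0 - 96 ≡ 22; y = λ·(48 - 22) - 3 ≡ 56. → (22, 56)
3Q: (22, 56) + (48, 3). λ = (3 - 56)/(48 - 22) ≡ 6/26 mod 59. 26⁻¹ ≡ 25 (mod 59) since 26·25 = 650 ≡ 1, so λ ≡ 32.
  x = λ² - 22 - 48 = 1024 - 70 ≡ 10; y = λ·(22 - 10) - 56 ≡ 33. → (10, 33)
4Q: (10, 33) + (48, 3). λ = (3 - 33)/(48 - 10) ≡ 29/38 mod 59. 38⁻¹ ≡ 14 (mod 59) since 38·14 = 532 ≡ 1, so λ ≡ 52.
  x = λ² - 10 - 48 = 2704 - 58 ≡ 50; y = λ·(10 - 50) - 33 ≡ 11. → (50, 11)
5Q: (50, 11) + (48, 3). λ = (3 - 11)/(48 - 50) ≡ 51/57 mod 59. 57⁻¹ ≡ 29 (mod 59), so λ ≡ 4.
  x = λ² - 50 - 48 = 16 - 98 ≡ 36; y = λ·(50 - 36) - 11 ≡ 45. → (36, 45)
6Q: (36, 45) + (48, 3). λ = (3 - 45)/(48 - 36) ≡ 17/12 mod 59. 12⁻¹ ≡ 5 (mod 59) since 12·5 = 60 ≡ 1, so λ ≡ 26.
  x = λ² - 36 - 48 = 676 - 84 ≡ 2; y = λ·(36 - 2) - 45 ≡ 13. → (2, 13)
7Q: (2, 13) + (48, 3). λ = (3 - 13)/(48 - 2) ≡ 49/46 mod 59. 46⁻¹ ≡ 9 (mod 59), so λ ≡ 28.
  x = λ² - 2 - 48 = 784 - 50 ≡ 26; y = λ·(2 - 26) - 13 ≡ 23. → (26, 23)
8Q: (26, 23) + (48, 3). λ = (3 - 23)/(48 - 26) ≡ 39/22 mod 59. 22⁻¹ ≡ 51 (mod 59) since 22·51 = 1122 ≡ 1, so λ ≡ 42.
  x = λ² - 26 - 48 = 1764 - 74 ≡ 38; y = λ·(26 - 38) - 23 ≡ 4. → (38, 4)
9Q: (38, 4) + (48, 3). λ = (3 - 4)/(48 - 38) ≡ 58/10 mod 59. 10⁻¹ ≡ 6 (mod 59) since 10·6 = 60 ≡ 1, so λ ≡ 53.
  x = λ² - 38 - 48 = 2809 - 86 ≡ 9; y = λ·(38 - 9) - 4 ≡ 58. → (9, 58)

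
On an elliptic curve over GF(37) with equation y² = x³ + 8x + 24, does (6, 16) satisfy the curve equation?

y² = 16² ≡ 34; x³ + 8x + 24 = 288 ≡ 29 (mod 37). 34 ≠ 29.

no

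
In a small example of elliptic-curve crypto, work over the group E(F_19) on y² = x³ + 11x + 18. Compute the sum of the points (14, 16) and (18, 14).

(11, 11)

(14, 16) + (18, 14). λ = (14 - 16)/(18 - 14) ≡ 17/4 mod 19. 4⁻¹ ≡ 5 (mod 19), so λ ≡ 9.
  x = λ² - 14 - 18 = 81 - 32 ≡ 11; y = λ·(14 - 11) - 16 ≡ 11. → (11, 11)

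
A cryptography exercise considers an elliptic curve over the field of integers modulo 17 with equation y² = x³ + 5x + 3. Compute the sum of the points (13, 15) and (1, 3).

(4, 11)

(13, 15) + (1, 3). λ = (3 - 15)/(1 - 13) ≡ 5/5 mod 17. 5⁻¹ ≡ 7 (mod 17), so λ ≡ 1.
  x = λ² - 13 - 1 = 1 - 14 ≡ 4; y = λ·(13 - 4) - 15 ≡ 11. → (4, 11)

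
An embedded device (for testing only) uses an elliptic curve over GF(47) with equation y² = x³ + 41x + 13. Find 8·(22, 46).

(8, 17)

Write G = (22, 46).
Double-and-add on 8 = (1000)₂. Start with G = (22, 46) for the leading 1-bit.
double: tangent at (22, 46): λ = (3·22² + 41)/(2·46) ≡ 36/45. 45⁻¹ ≡ 23 (mod 47) since 45·23 = 1035 ≡ 1, so λ ≡ 36·23 ≡ 29.
  x = λ² - 22 - 22 = 841 - 44 ≡ 45; y = λ·(22 - 45) - 46 ≡ 39. → (45, 39)
double: tangent at (45, 39): λ = (3·45² + 41)/(2·39) ≡ 6/31. 31⁻¹ ≡ 44 (mod 47) since 31·44 = 1364 ≡ 1, so λ ≡ 6·44 ≡ 29.
  x = λ² - 45 - 45 = 841 - 90 ≡ 46; y = λ·(45 - 46) - 39 ≡ 26. → (46, 26)
double: tangent at (46, 26): λ = (3·46² + 41)/(2·26) ≡ 44/5. 5⁻¹ ≡ 19 (mod 47) since 5·19 = 95 ≡ 1, so λ ≡ 44·19 ≡ 37.
  x = λ² - 46 - 46 = 1369 - 92 ≡ 8; y = λ·(46 - 8) - 26 ≡ 17. → (8, 17)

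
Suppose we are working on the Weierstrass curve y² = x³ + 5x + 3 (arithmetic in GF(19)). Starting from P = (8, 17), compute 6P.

(17, 17)

Repeated addition: build up to 6P.
2P: tangent at (8, 17): λ = (3·8² + 5)/(2·17) ≡ 7/15. 15⁻¹ ≡ 14 (mod 19), so λ ≡ 7·14 ≡ 3.
  x = λ² - 8 - 8 = 9 - 16 ≡ 12; y = λ·(8 - 12) - 17 ≡ 9. → (12, 9)
3P: (12, 9) + (8, 17). λ = (17 - 9)/(8 - 12) ≡ 8/15 mod 19. 15⁻¹ ≡ 14 (mod 19), so λ ≡ 17.
  x = λ² - 12 - 8 = 289 - 20 ≡ 3; y = λ·(12 - 3) - 9 ≡ 11. → (3, 11)
4P: (3, 11) + (8, 17). λ = (17 - 11)/(8 - 3) ≡ 6/5 mod 19. 5⁻¹ ≡ 4 (mod 19), so λ ≡ 5.
  x = λ² - 3 - 8 = 25 - 11 ≡ 14; y = λ·(3 - 14) - 11 ≡ 10. → (14, 10)
5P: (14, 10) + (8, 17). λ = (17 - 10)/(8 - 14) ≡ 7/13 mod 19. 13⁻¹ ≡ 3 (mod 19), so λ ≡ 2.
  x = λ² - 14 - 8 = 4 - 22 ≡ 1; y = λ·(14 - 1) - 10 ≡ 16. → (1, 16)
6P: (1, 16) + (8, 17). λ = (17 - 16)/(8 - 1) ≡ 1/7 mod 19. 7⁻¹ ≡ 11 (mod 19) since 7·11 = 77 ≡ 1, so λ ≡ 11.
  x = λ² - 1 - 8 = 121 - 9 ≡ 17; y = λ·(1 - 17) - 16 ≡ 17. → (17, 17)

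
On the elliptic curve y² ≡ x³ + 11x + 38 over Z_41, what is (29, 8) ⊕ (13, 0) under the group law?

(29, 8) + (13, 0). λ = (0 - 8)/(13 - 29) ≡ 33/25 mod 41. 25⁻¹ ≡ 23 (mod 41), so λ ≡ 21.
  x = λ² - 29 - 13 = 441 - 42 ≡ 30; y = λ·(29 - 30) - 8 ≡ 12. → (30, 12)

(30, 12)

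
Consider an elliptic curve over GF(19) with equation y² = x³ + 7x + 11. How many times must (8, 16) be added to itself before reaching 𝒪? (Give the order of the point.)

8

2P: tangent at (8, 16): λ = (3·8² + 7)/(2·16) ≡ 9/13. 13⁻¹ ≡ 3 (mod 19), so λ ≡ 9·3 ≡ 8.
  x = λ² - 8 - 8 = 64 - 16 ≡ 10; y = λ·(8 - 10) - 16 ≡ 6. → (10, 6)
3P: (10, 6) + (8, 16). λ = (16 - 6)/(8 - 10) ≡ 10/17 mod 19. 17⁻¹ ≡ 9 (mod 19) since 17·9 = 153 ≡ 1, so λ ≡ 14.
  x = λ² - 10 - 8 = 196 - 18 ≡ 7; y = λ·(10 - 7) - 6 ≡ 17. → (7, 17)
4P: (7, 17) + (8, 16). λ = (16 - 17)/(8 - 7) ≡ 18/1 mod 19. 1⁻¹ ≡ 1 (mod 19), so λ ≡ 18.
  x = λ² - 7 - 8 = 324 - 15 ≡ 5; y = λ·(7 - 5) - 17 ≡ 0. → (5, 0)
5P: (5, 0) + (8, 16). λ = (16 - 0)/(8 - 5) ≡ 16/3 mod 19. 3⁻¹ ≡ 13 (mod 19), so λ ≡ 18.
  x = λ² - 5 - 8 = 324 - 13 ≡ 7; y = λ·(5 - 7) - 0 ≡ 2. → (7, 2)
6P: (7, 2) + (8, 16). λ = (16 - 2)/(8 - 7) ≡ 14/1 mod 19. 1⁻¹ ≡ 1 (mod 19), so λ ≡ 14.
  x = λ² - 7 - 8 = 196 - 15 ≡ 10; y = λ·(7 - 10) - 2 ≡ 13. → (10, 13)
7P: (10, 13) + (8, 16). λ = (16 - 13)/(8 - 10) ≡ 3/17 mod 19. 17⁻¹ ≡ 9 (mod 19) since 17·9 = 153 ≡ 1, so λ ≡ 8.
  x = λ² - 10 - 8 = 64 - 18 ≡ 8; y = λ·(10 - 8) - 13 ≡ 3. → (8, 3)
8P: (8, 3) + (8, 16): same x and y₁ ≡ -y₂, so the sum is 𝒪.
8P = 𝒪, so the order is 8.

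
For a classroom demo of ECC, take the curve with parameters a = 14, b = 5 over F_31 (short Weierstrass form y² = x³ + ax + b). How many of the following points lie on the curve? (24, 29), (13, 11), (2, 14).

2

(24, 29): 29² ≡ 4, rhs ≡ 29 → off.
(13, 11): 11² ≡ 28, rhs ≡ 28 → on.
(2, 14): 14² ≡ 10, rhs ≡ 10 → on.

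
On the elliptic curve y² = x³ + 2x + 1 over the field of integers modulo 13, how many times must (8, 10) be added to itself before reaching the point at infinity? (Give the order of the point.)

8

2P: tangent at (8, 10): λ = (3·8² + 2)/(2·10) ≡ 12/7. 7⁻¹ ≡ 2 (mod 13), so λ ≡ 12·2 ≡ 11.
  x = λ² - 8 - 8 = 121 - 16 ≡ 1; y = λ·(8 - 1) - 10 ≡ 2. → (1, 2)
3P: (1, 2) + (8, 10). λ = (10 - 2)/(8 - 1) ≡ 8/7 mod 13. 7⁻¹ ≡ 2 (mod 13) since 7·2 = 14 ≡ 1, so λ ≡ 3.
  x = λ² - 1 - 8 = 9 - 9 ≡ 0; y = λ·(1 - 0) - 2 ≡ 1. → (0, 1)
4P: (0, 1) + (8, 10). λ = (10 - 1)/(8 - 0) ≡ 9/8 mod 13. 8⁻¹ ≡ 5 (mod 13) since 8·5 = 40 ≡ 1, so λ ≡ 6.
  x = λ² - 0 - 8 = 36 - 8 ≡ 2; y = λ·(0 - 2) - 1 ≡ 0. → (2, 0)
5P: (2, 0) + (8, 10). λ = (10 - 0)/(8 - 2) ≡ 10/6 mod 13. 6⁻¹ ≡ 11 (mod 13) since 6·11 = 66 ≡ 1, so λ ≡ 6.
  x = λ² - 2 - 8 = 36 - 10 ≡ 0; y = λ·(2 - 0) - 0 ≡ 12. → (0, 12)
6P: (0, 12) + (8, 10). λ = (10 - 12)/(8 - 0) ≡ 11/8 mod 13. 8⁻¹ ≡ 5 (mod 13), so λ ≡ 3.
  x = λ² - 0 - 8 = 9 - 8 ≡ 1; y = λ·(0 - 1) - 12 ≡ 11. → (1, 11)
7P: (1, 11) + (8, 10). λ = (10 - 11)/(8 - 1) ≡ 12/7 mod 13. 7⁻¹ ≡ 2 (mod 13) since 7·2 = 14 ≡ 1, so λ ≡ 11.
  x = λ² - 1 - 8 = 121 - 9 ≡ 8; y = λ·(1 - 8) - 11 ≡ 3. → (8, 3)
8P: (8, 3) + (8, 10): same x and y₁ ≡ -y₂, so the sum is the point at infinity.
8P = the point at infinity, so the order is 8.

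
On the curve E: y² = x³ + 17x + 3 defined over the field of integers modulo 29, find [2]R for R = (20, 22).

tangent at (20, 22): λ = (3·20² + 17)/(2·22) ≡ 28/15. 15⁻¹ ≡ 2 (mod 29), so λ ≡ 28·2 ≡ 27.
  x = λ² - 20 - 20 = 729 - 40 ≡ 22; y = λ·(20 - 22) - 22 ≡ 11. → (22, 11)

(22, 11)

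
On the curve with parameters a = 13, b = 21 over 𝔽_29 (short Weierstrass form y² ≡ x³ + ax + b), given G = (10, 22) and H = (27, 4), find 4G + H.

First 4G:
Double-and-add on 4 = (100)₂. Start with G = (10, 22) for the leading 1-bit.
double: tangent at (10, 22): λ = (3·10² + 13)/(2·22) ≡ 23/15. 15⁻¹ ≡ 2 (mod 29), so λ ≡ 23·2 ≡ 17.
  x = λ² - 10 - 10 = 289 - 20 ≡ 8; y = λ·(10 - 8) - 22 ≡ 12. → (8, 12)
double: tangent at (8, 12): λ = (3·8² + 13)/(2·12) ≡ 2/24. 24⁻¹ ≡ 23 (mod 29), so λ ≡ 2·23 ≡ 17.
  x = λ² - 8 - 8 = 289 - 16 ≡ 12; y = λ·(8 - 12) - 12 ≡ 7. → (12, 7)
4G = (12, 7).
Finally 4G + H:
(12, 7) + (27, 4). λ = (4 - 7)/(27 - 12) ≡ 26/15 mod 29. 15⁻¹ ≡ 2 (mod 29) since 15·2 = 30 ≡ 1, so λ ≡ 23.
  x = λ² - 12 - 27 = 529 - 39 ≡ 26; y = λ·(12 - 26) - 7 ≡ 19. → (26, 19)

(26, 19)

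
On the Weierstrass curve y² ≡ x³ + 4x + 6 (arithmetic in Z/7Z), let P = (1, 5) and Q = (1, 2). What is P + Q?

O

The two points share x = 1 and their y-coordinates satisfy 5 + 2 ≡ 0 (mod 7), so they are inverses. Their sum is ∞.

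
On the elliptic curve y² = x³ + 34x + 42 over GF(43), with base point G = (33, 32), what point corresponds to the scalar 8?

(33, 11)

Double-and-add on 8 = (1000)₂. Start with G = (33, 32) for the leading 1-bit.
double: tangent at (33, 32): λ = (3·33² + 34)/(2·32) ≡ 33/21. 21⁻¹ ≡ 41 (mod 43) since 21·41 = 861 ≡ 1, so λ ≡ 33·41 ≡ 20.
  x = λ² - 33 - 33 = 400 - 66 ≡ 33; y = λ·(33 - 33) - 32 ≡ 11. → (33, 11)
double: tangent at (33, 11): λ = (3·33² + 34)/(2·11) ≡ 33/22. 22⁻¹ ≡ 2 (mod 43), so λ ≡ 33·2 ≡ 23.
  x = λ² - 33 - 33 = 529 - 66 ≡ 33; y = λ·(33 - 33) - 11 ≡ 32. → (33, 32)
double: tangent at (33, 32): λ = (3·33² + 34)/(2·32) ≡ 33/21. 21⁻¹ ≡ 41 (mod 43), so λ ≡ 33·41 ≡ 20.
  x = λ² - 33 - 33 = 400 - 66 ≡ 33; y = λ·(33 - 33) - 32 ≡ 11. → (33, 11)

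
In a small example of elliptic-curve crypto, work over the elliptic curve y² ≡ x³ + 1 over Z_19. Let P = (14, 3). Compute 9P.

(12, 0)

Double-and-add on 9 = (1001)₂. Start with P = (14, 3) for the leading 1-bit.
double: tangent at (14, 3): λ = (3·14² + 0)/(2·3) ≡ 18/6. 6⁻¹ ≡ 16 (mod 19), so λ ≡ 18·16 ≡ 3.
  x = λ² - 14 - 14 = 9 - 28 ≡ 0; y = λ·(14 - 0) - 3 ≡ 1. → (0, 1)
double: tangent at (0, 1): λ = (3·0² + 0)/(2·1) ≡ 0/2. 2⁻¹ ≡ 10 (mod 19), so λ ≡ 0·10 ≡ 0.
  x = λ² - 0 - 0 = 0 - 0 ≡ 0; y = λ·(0 - 0) - 1 ≡ 18. → (0, 18)
double: tangent at (0, 18): λ = (3·0² + 0)/(2·18) ≡ 0/17. 17⁻¹ ≡ 9 (mod 19), so λ ≡ 0·9 ≡ 0.
  x = λ² - 0 - 0 = 0 - 0 ≡ 0; y = λ·(0 - 0) - 18 ≡ 1. → (0, 1)
add P: (0, 1) + (14, 3). λ = (3 - 1)/(14 - 0) ≡ 2/14 mod 19. 14⁻¹ ≡ 15 (mod 19), so λ ≡ 11.
  x = λ² - 0 - 14 = 121 - 14 ≡ 12; y = λ·(0 - 12) - 1 ≡ 0. → (12, 0)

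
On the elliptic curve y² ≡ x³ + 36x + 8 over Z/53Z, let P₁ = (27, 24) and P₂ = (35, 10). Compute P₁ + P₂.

(27, 24) + (35, 10). λ = (10 - 24)/(35 - 27) ≡ 39/8 mod 53. 8⁻¹ ≡ 20 (mod 53), so λ ≡ 38.
  x = λ² - 27 - 35 = 1444 - 62 ≡ 4; y = λ·(27 - 4) - 24 ≡ 2. → (4, 2)

(4, 2)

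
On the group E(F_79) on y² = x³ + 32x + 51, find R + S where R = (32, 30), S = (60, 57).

(63, 5)

(32, 30) + (60, 57). λ = (57 - 30)/(60 - 32) ≡ 27/28 mod 79. 28⁻¹ ≡ 48 (mod 79) since 28·48 = 1344 ≡ 1, so λ ≡ 32.
  x = λ² - 32 - 60 = 1024 - 92 ≡ 63; y = λ·(32 - 63) - 30 ≡ 5. → (63, 5)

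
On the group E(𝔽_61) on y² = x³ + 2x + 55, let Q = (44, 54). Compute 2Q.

tangent at (44, 54): λ = (3·44² + 2)/(2·54) ≡ 15/47. 47⁻¹ ≡ 13 (mod 61), so λ ≡ 15·13 ≡ 12.
  x = λ² - 44 - 44 = 144 - 88 ≡ 56; y = λ·(44 - 56) - 54 ≡ 46. → (56, 46)

(56, 46)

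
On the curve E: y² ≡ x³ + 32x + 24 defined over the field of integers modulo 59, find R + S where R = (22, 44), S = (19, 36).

(12, 22)

(22, 44) + (19, 36). λ = (36 - 44)/(19 - 22) ≡ 51/56 mod 59. 56⁻¹ ≡ 39 (mod 59), so λ ≡ 42.
  x = λ² - 22 - 19 = 1764 - 41 ≡ 12; y = λ·(22 - 12) - 44 ≡ 22. → (12, 22)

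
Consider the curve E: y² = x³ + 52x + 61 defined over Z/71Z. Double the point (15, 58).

(68, 34)

tangent at (15, 58): λ = (3·15² + 52)/(2·58) ≡ 17/45. 45⁻¹ ≡ 30 (mod 71), so λ ≡ 17·30 ≡ 13.
  x = λ² - 15 - 15 = 169 - 30 ≡ 68; y = λ·(15 - 68) - 58 ≡ 34. → (68, 34)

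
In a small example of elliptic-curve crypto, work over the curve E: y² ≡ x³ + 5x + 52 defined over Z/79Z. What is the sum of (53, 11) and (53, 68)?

The two points share x = 53 and their y-coordinates satisfy 11 + 68 ≡ 0 (mod 79), so they are inverses. Their sum is O.

O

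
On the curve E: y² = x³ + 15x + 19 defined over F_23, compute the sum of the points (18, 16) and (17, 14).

(15, 13)

(18, 16) + (17, 14). λ = (14 - 16)/(17 - 18) ≡ 21/22 mod 23. 22⁻¹ ≡ 22 (mod 23), so λ ≡ 2.
  x = λ² - 18 - 17 = 4 - 35 ≡ 15; y = λ·(18 - 15) - 16 ≡ 13. → (15, 13)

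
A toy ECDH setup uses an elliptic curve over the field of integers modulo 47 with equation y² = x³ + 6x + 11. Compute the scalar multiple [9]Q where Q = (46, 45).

Double-and-add on 9 = (1001)₂. Start with Q = (46, 45) for the leading 1-bit.
double: tangent at (46, 45): λ = (3·46² + 6)/(2·45) ≡ 9/43. 43⁻¹ ≡ 35 (mod 47) since 43·35 = 1505 ≡ 1, so λ ≡ 9·35 ≡ 33.
  x = λ² - 46 - 46 = 1089 - 92 ≡ 10; y = λ·(46 - 10) - 45 ≡ 15. → (10, 15)
double: tangent at (10, 15): λ = (3·10² + 6)/(2·15) ≡ 24/30. 30⁻¹ ≡ 11 (mod 47), so λ ≡ 24·11 ≡ 29.
  x = λ² - 10 - 10 = 841 - 20 ≡ 22; y = λ·(10 - 22) - 15 ≡ 13. → (22, 13)
double: tangent at (22, 13): λ = (3·22² + 6)/(2·13) ≡ 1/26. 26⁻¹ ≡ 38 (mod 47), so λ ≡ 1·38 ≡ 38.
  x = λ² - 22 - 22 = 1444 - 44 ≡ 37; y = λ·(22 - 37) - 13 ≡ 28. → (37, 28)
add Q: (37, 28) + (46, 45). λ = (45 - 28)/(46 - 37) ≡ 17/9 mod 47. 9⁻¹ ≡ 21 (mod 47), so λ ≡ 28.
  x = λ² - 37 - 46 = 784 - 83 ≡ 43; y = λ·(37 - 43) - 28 ≡ 39. → (43, 39)

(43, 39)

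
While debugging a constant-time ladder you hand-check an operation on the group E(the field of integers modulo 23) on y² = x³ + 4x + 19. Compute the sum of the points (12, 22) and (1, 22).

(12, 22) + (1, 22). λ = (22 - 22)/(1 - 12) ≡ 0/12 mod 23. 12⁻¹ ≡ 2 (mod 23), so λ ≡ 0.
  x = λ² - 12 - 1 = 0 - 13 ≡ 10; y = λ·(12 - 10) - 22 ≡ 1. → (10, 1)

(10, 1)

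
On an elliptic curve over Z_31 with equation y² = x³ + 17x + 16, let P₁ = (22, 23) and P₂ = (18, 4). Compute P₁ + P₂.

(0, 4)

(22, 23) + (18, 4). λ = (4 - 23)/(18 - 22) ≡ 12/27 mod 31. 27⁻¹ ≡ 23 (mod 31), so λ ≡ 28.
  x = λ² - 22 - 18 = 784 - 40 ≡ 0; y = λ·(22 - 0) - 23 ≡ 4. → (0, 4)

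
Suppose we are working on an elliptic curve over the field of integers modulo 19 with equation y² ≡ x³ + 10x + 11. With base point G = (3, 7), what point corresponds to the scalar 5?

Repeated addition: build up to 5G.
2G: tangent at (3, 7): λ = (3·3² + 10)/(2·7) ≡ 18/14. 14⁻¹ ≡ 15 (mod 19), so λ ≡ 18·15 ≡ 4.
  x = λ² - 3 - 3 = 16 - 6 ≡ 10; y = λ·(3 - 10) - 7 ≡ 3. → (10, 3)
3G: (10, 3) + (3, 7). λ = (7 - 3)/(3 - 10) ≡ 4/12 mod 19. 12⁻¹ ≡ 8 (mod 19) since 12·8 = 96 ≡ 1, so λ ≡ 13.
  x = λ² - 10 - 3 = 169 - 13 ≡ 4; y = λ·(10 - 4) - 3 ≡ 18. → (4, 18)
4G: (4, 18) + (3, 7). λ = (7 - 18)/(3 - 4) ≡ 8/18 mod 19. 18⁻¹ ≡ 18 (mod 19) since 18·18 = 324 ≡ 1, so λ ≡ 11.
  x = λ² - 4 - 3 = 121 - 7 ≡ 0; y = λ·(4 - 0) - 18 ≡ 7. → (0, 7)
5G: (0, 7) + (3, 7). λ = (7 - 7)/(3 - 0) ≡ 0/3 mod 19. 3⁻¹ ≡ 13 (mod 19) since 3·13 = 39 ≡ 1, so λ ≡ 0.
  x = λ² - 0 - 3 = 0 - 3 ≡ 16; y = λ·(0 - 16) - 7 ≡ 12. → (16, 12)

(16, 12)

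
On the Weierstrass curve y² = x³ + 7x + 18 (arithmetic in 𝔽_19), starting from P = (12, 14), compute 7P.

(8, 15)

Double-and-add on 7 = (111)₂. Start with P = (12, 14) for the leading 1-bit.
double: tangent at (12, 14): λ = (3·12² + 7)/(2·14) ≡ 2/9. 9⁻¹ ≡ 17 (mod 19), so λ ≡ 2·17 ≡ 15.
  x = λ² - 12 - 12 = 225 - 24 ≡ 11; y = λ·(12 - 11) - 14 ≡ 1. → (11, 1)
add P: (11, 1) + (12, 14). λ = (14 - 1)/(12 - 11) ≡ 13/1 mod 19. 1⁻¹ ≡ 1 (mod 19), so λ ≡ 13.
  x = λ² - 11 - 12 = 169 - 23 ≡ 13; y = λ·(11 - 13) - 1 ≡ 11. → (13, 11)
double: tangent at (13, 11): λ = (3·13² + 7)/(2·11) ≡ 1/3. 3⁻¹ ≡ 13 (mod 19) since 3·13 = 39 ≡ 1, so λ ≡ 1·13 ≡ 13.
  x = λ² - 13 - 13 = 169 - 26 ≡ 10; y = λ·(13 - 10) - 11 ≡ 9. → (10, 9)
add P: (10, 9) + (12, 14). λ = (14 - 9)/(12 - 10) ≡ 5/2 mod 19. 2⁻¹ ≡ 10 (mod 19) since 2·10 = 20 ≡ 1, so λ ≡ 12.
  x = λ² - 10 - 12 = 144 - 22 ≡ 8; y = λ·(10 - 8) - 9 ≡ 15. → (8, 15)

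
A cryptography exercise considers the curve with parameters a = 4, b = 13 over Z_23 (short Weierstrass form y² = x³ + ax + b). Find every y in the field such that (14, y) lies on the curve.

x³ + 4x + 13 = 2813 ≡ 7 (mod 23).
7 is a non-residue mod 23; no y exists.

none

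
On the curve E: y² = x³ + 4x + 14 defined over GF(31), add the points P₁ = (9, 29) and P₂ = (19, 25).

(23, 20)

(9, 29) + (19, 25). λ = (25 - 29)/(19 - 9) ≡ 27/10 mod 31. 10⁻¹ ≡ 28 (mod 31), so λ ≡ 12.
  x = λ² - 9 - 19 = 144 - 28 ≡ 23; y = λ·(9 - 23) - 29 ≡ 20. → (23, 20)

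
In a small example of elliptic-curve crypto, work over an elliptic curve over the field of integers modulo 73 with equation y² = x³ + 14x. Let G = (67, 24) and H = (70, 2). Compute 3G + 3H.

First 3G:
Repeated addition: build up to 3G.
2G: tangent at (67, 24): λ = (3·67² + 14)/(2·24) ≡ 49/48. 48⁻¹ ≡ 35 (mod 73), so λ ≡ 49·35 ≡ 36.
  x = λ² - 67 - 67 = 1296 - 134 ≡ 67; y = λ·(67 - 67) - 24 ≡ 49. → (67, 49)
3G: (67, 49) + (67, 24): same x and y₁ ≡ -y₂, so the sum is O.
3G = O.
Next 3H:
Repeated addition: build up to 3H.
2H: tangent at (70, 2): λ = (3·70² + 14)/(2·2) ≡ 41/4. 4⁻¹ ≡ 55 (mod 73) since 4·55 = 220 ≡ 1, so λ ≡ 41·55 ≡ 65.
  x = λ² - 70 - 70 = 4225 - 140 ≡ 70; y = λ·(70 - 70) - 2 ≡ 71. → (70, 71)
3H: (70, 71) + (70, 2): same x and y₁ ≡ -y₂, so the sum is O.
3H = O.
Finally 3G + 3H:
O + O = O (identity).

O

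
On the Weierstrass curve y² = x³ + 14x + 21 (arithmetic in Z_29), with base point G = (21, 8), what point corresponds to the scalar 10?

(28, 8)

Double-and-add on 10 = (1010)₂. Start with G = (21, 8) for the leading 1-bit.
double: tangent at (21, 8): λ = (3·21² + 14)/(2·8) ≡ 3/16. 16⁻¹ ≡ 20 (mod 29), so λ ≡ 3·20 ≡ 2.
  x = λ² - 21 - 21 = 4 - 42 ≡ 20; y = λ·(21 - 20) - 8 ≡ 23. → (20, 23)
double: tangent at (20, 23): λ = (3·20² + 14)/(2·23) ≡ 25/17. 17⁻¹ ≡ 12 (mod 29), so λ ≡ 25·12 ≡ 10.
  x = λ² - 20 - 20 = 100 - 40 ≡ 2; y = λ·(20 - 2) - 23 ≡ 12. → (2, 12)
add G: (2, 12) + (21, 8). λ = (8 - 12)/(21 - 2) ≡ 25/19 mod 29. 19⁻¹ ≡ 26 (mod 29), so λ ≡ 12.
  x = λ² - 2 - 21 = 144 - 23 ≡ 5; y = λ·(2 - 5) - 12 ≡ 10. → (5, 10)
double: tangent at (5, 10): λ = (3·5² + 14)/(2·10) ≡ 2/20. 20⁻¹ ≡ 16 (mod 29) since 20·16 = 320 ≡ 1, so λ ≡ 2·16 ≡ 3.
  x = λ² - 5 - 5 = 9 - 10 ≡ 28; y = λ·(5 - 28) - 10 ≡ 8. → (28, 8)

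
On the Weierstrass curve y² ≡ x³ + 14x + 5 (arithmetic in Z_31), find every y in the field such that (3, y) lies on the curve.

x³ + 14x + 5 = 74 ≡ 12 (mod 31).
12 is a non-residue mod 31; no y exists.

none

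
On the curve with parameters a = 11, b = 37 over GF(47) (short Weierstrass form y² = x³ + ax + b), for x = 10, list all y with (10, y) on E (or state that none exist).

x³ + 11x + 37 = 1147 ≡ 19 (mod 47).
19 is a non-residue mod 47; no y exists.

none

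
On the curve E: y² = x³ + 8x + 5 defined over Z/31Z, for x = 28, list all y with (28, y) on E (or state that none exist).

4, 27

x³ + 8x + 5 = 22181 ≡ 16 (mod 31).
Square roots of 16 mod 31: 4 and 27 (since 4² = 16 ≡ 16).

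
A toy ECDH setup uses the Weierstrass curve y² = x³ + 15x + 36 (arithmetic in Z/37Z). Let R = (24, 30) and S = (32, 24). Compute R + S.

(24, 30) + (32, 24). λ = (24 - 30)/(32 - 24) ≡ 31/8 mod 37. 8⁻¹ ≡ 14 (mod 37) since 8·14 = 112 ≡ 1, so λ ≡ 27.
  x = λ² - 24 - 32 = 729 - 56 ≡ 7; y = λ·(24 - 7) - 30 ≡ 22. → (7, 22)

(7, 22)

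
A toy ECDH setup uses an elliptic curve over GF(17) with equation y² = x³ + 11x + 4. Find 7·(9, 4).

Write Q = (9, 4).
Double-and-add on 7 = (111)₂. Start with Q = (9, 4) for the leading 1-bit.
double: tangent at (9, 4): λ = (3·9² + 11)/(2·4) ≡ 16/8. 8⁻¹ ≡ 15 (mod 17), so λ ≡ 16·15 ≡ 2.
  x = λ² - 9 - 9 = 4 - 18 ≡ 3; y = λ·(9 - 3) - 4 ≡ 8. → (3, 8)
add Q: (3, 8) + (9, 4). λ = (4 - 8)/(9 - 3) ≡ 13/6 mod 17. 6⁻¹ ≡ 3 (mod 17), so λ ≡ 5.
  x = λ² - 3 - 9 = 25 - 12 ≡ 13; y = λ·(3 - 13) - 8 ≡ 10. → (13, 10)
double: tangent at (13, 10): λ = (3·13² + 11)/(2·10) ≡ 8/3. 3⁻¹ ≡ 6 (mod 17) since 3·6 = 18 ≡ 1, so λ ≡ 8·6 ≡ 14.
  x = λ² - 13 - 13 = 196 - 26 ≡ 0; y = λ·(13 - 0) - 10 ≡ 2. → (0, 2)
add Q: (0, 2) + (9, 4). λ = (4 - 2)/(9 - 0) ≡ 2/9 mod 17. 9⁻¹ ≡ 2 (mod 17), so λ ≡ 4.
  x = λ² - 0 - 9 = 16 - 9 ≡ 7; y = λ·(0 - 7) - 2 ≡ 4. → (7, 4)

(7, 4)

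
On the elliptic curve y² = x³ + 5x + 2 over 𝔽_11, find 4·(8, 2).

(8, 9)

Write Q = (8, 2).
Double-and-add on 4 = (100)₂. Start with Q = (8, 2) for the leading 1-bit.
double: tangent at (8, 2): λ = (3·8² + 5)/(2·2) ≡ 10/4. 4⁻¹ ≡ 3 (mod 11), so λ ≡ 10·3 ≡ 8.
  x = λ² - 8 - 8 = 64 - 16 ≡ 4; y = λ·(8 - 4) - 2 ≡ 8. → (4, 8)
double: tangent at (4, 8): λ = (3·4² + 5)/(2·8) ≡ 9/5. 5⁻¹ ≡ 9 (mod 11) since 5·9 = 45 ≡ 1, so λ ≡ 9·9 ≡ 4.
  x = λ² - 4 - 4 = 16 - 8 ≡ 8; y = λ·(4 - 8) - 8 ≡ 9. → (8, 9)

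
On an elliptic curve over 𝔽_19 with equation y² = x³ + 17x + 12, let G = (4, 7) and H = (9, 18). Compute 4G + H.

First 4G:
Double-and-add on 4 = (100)₂. Start with G = (4, 7) for the leading 1-bit.
double: tangent at (4, 7): λ = (3·4² + 17)/(2·7) ≡ 8/14. 14⁻¹ ≡ 15 (mod 19), so λ ≡ 8·15 ≡ 6.
  x = λ² - 4 - 4 = 36 - 8 ≡ 9; y = λ·(4 - 9) - 7 ≡ 1. → (9, 1)
double: tangent at (9, 1): λ = (3·9² + 17)/(2·1) ≡ 13/2. 2⁻¹ ≡ 10 (mod 19), so λ ≡ 13·10 ≡ 16.
  x = λ² - 9 - 9 = 256 - 18 ≡ 10; y = λ·(9 - 10) - 1 ≡ 2. → (10, 2)
4G = (10, 2).
Finally 4G + H:
(10, 2) + (9, 18). λ = (18 - 2)/(9 - 10) ≡ 16/18 mod 19. 18⁻¹ ≡ 18 (mod 19), so λ ≡ 3.
  x = λ² - 10 - 9 = 9 - 19 ≡ 9; y = λ·(10 - 9) - 2 ≡ 1. → (9, 1)

(9, 1)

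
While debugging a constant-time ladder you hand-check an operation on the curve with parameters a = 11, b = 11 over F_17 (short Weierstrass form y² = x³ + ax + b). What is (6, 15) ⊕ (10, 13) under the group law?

(6, 15) + (10, 13). λ = (13 - 15)/(10 - 6) ≡ 15/4 mod 17. 4⁻¹ ≡ 13 (mod 17), so λ ≡ 8.
  x = λ² - 6 - 10 = 64 - 16 ≡ 14; y = λ·(6 - 14) - 15 ≡ 6. → (14, 6)

(14, 6)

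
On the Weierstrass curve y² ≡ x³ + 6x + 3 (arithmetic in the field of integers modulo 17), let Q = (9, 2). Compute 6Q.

Repeated addition: build up to 6Q.
2Q: tangent at (9, 2): λ = (3·9² + 6)/(2·2) ≡ 11/4. 4⁻¹ ≡ 13 (mod 17) since 4·13 = 52 ≡ 1, so λ ≡ 11·13 ≡ 7.
  x = λ² - 9 - 9 = 49 - 18 ≡ 14; y = λ·(9 - 14) - 2 ≡ 14. → (14, 14)
3Q: (14, 14) + (9, 2). λ = (2 - 14)/(9 - 14) ≡ 5/12 mod 17. 12⁻¹ ≡ 10 (mod 17) since 12·10 = 120 ≡ 1, so λ ≡ 16.
  x = λ² - 14 - 9 = 256 - 23 ≡ 12; y = λ·(14 - 12) - 14 ≡ 1. → (12, 1)
4Q: (12, 1) + (9, 2). λ = (2 - 1)/(9 - 12) ≡ 1/14 mod 17. 14⁻¹ ≡ 11 (mod 17), so λ ≡ 11.
  x = λ² - 12 - 9 = 121 - 21 ≡ 15; y = λ·(12 - 15) - 1 ≡ 0. → (15, 0)
5Q: (15, 0) + (9, 2). λ = (2 - 0)/(9 - 15) ≡ 2/11 mod 17. 11⁻¹ ≡ 14 (mod 17), so λ ≡ 11.
  x = λ² - 15 - 9 = 121 - 24 ≡ 12; y = λ·(15 - 12) - 0 ≡ 16. → (12, 16)
6Q: (12, 16) + (9, 2). λ = (2 - 16)/(9 - 12) ≡ 3/14 mod 17. 14⁻¹ ≡ 11 (mod 17), so λ ≡ 16.
  x = λ² - 12 - 9 = 256 - 21 ≡ 14; y = λ·(12 - 14) - 16 ≡ 3. → (14, 3)

(14, 3)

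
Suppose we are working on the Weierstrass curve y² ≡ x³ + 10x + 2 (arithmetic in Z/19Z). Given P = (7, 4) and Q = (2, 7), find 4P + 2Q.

(14, 6)

First 4P:
Double-and-add on 4 = (100)₂. Start with P = (7, 4) for the leading 1-bit.
double: tangent at (7, 4): λ = (3·7² + 10)/(2·4) ≡ 5/8. 8⁻¹ ≡ 12 (mod 19), so λ ≡ 5·12 ≡ 3.
  x = λ² - 7 - 7 = 9 - 14 ≡ 14; y = λ·(7 - 14) - 4 ≡ 13. → (14, 13)
double: tangent at (14, 13): λ = (3·14² + 10)/(2·13) ≡ 9/7. 7⁻¹ ≡ 11 (mod 19), so λ ≡ 9·11 ≡ 4.
  x = λ² - 14 - 14 = 16 - 28 ≡ 7; y = λ·(14 - 7) - 13 ≡ 15. → (7, 15)
4P = (7, 15).
Next 2Q:
Repeated addition: build up to 2Q.
2Q: tangent at (2, 7): λ = (3·2² + 10)/(2·7) ≡ 3/14. 14⁻¹ ≡ 15 (mod 19), so λ ≡ 3·15 ≡ 7.
  x = λ² - 2 - 2 = 49 - 4 ≡ 7; y = λ·(2 - 7) - 7 ≡ 15. → (7, 15)
2Q = (7, 15).
Finally 4P + 2Q:
tangent at (7, 15): λ = (3·7² + 10)/(2·15) ≡ 5/11. 11⁻¹ ≡ 7 (mod 19), so λ ≡ 5·7 ≡ 16.
  x = λ² - 7 - 7 = 256 - 14 ≡ 14; y = λ·(7 - 14) - 15 ≡ 6. → (14, 6)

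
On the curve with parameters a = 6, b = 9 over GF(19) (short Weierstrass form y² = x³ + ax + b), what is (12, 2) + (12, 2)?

tangent at (12, 2): λ = (3·12² + 6)/(2·2) ≡ 1/4. 4⁻¹ ≡ 5 (mod 19), so λ ≡ 1·5 ≡ 5.
  x = λ² - 12 - 12 = 25 - 24 ≡ 1; y = λ·(12 - 1) - 2 ≡ 15. → (1, 15)

(1, 15)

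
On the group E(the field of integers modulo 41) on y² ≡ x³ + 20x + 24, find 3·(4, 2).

Write Q = (4, 2).
Repeated addition: build up to 3Q.
2Q: tangent at (4, 2): λ = (3·4² + 20)/(2·2) ≡ 27/4. 4⁻¹ ≡ 31 (mod 41), so λ ≡ 27·31 ≡ 17.
  x = λ² - 4 - 4 = 289 - 8 ≡ 35; y = λ·(4 - 35) - 2 ≡ 4. → (35, 4)
3Q: (35, 4) + (4, 2). λ = (2 - 4)/(4 - 35) ≡ 39/10 mod 41. 10⁻¹ ≡ 37 (mod 41), so λ ≡ 8.
  x = λ² - 35 - 4 = 64 - 39 ≡ 25; y = λ·(35 - 25) - 4 ≡ 35. → (25, 35)

(25, 35)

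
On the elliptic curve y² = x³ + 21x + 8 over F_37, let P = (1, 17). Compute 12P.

(23, 2)

Double-and-add on 12 = (1100)₂. Start with P = (1, 17) for the leading 1-bit.
double: tangent at (1, 17): λ = (3·1² + 21)/(2·17) ≡ 24/34. 34⁻¹ ≡ 12 (mod 37), so λ ≡ 24·12 ≡ 29.
  x = λ² - 1 - 1 = 841 - 2 ≡ 25; y = λ·(1 - 25) - 17 ≡ 27. → (25, 27)
add P: (25, 27) + (1, 17). λ = (17 - 27)/(1 - 25) ≡ 27/13 mod 37. 13⁻¹ ≡ 20 (mod 37), so λ ≡ 22.
  x = λ² - 25 - 1 = 484 - 26 ≡ 14; y = λ·(25 - 14) - 27 ≡ 30. → (14, 30)
double: tangent at (14, 30): λ = (3·14² + 21)/(2·30) ≡ 17/23. 23⁻¹ ≡ 29 (mod 37), so λ ≡ 17·29 ≡ 12.
  x = λ² - 14 - 14 = 144 - 28 ≡ 5; y = λ·(14 - 5) - 30 ≡ 4. → (5, 4)
double: tangent at (5, 4): λ = (3·5² + 21)/(2·4) ≡ 22/8. 8⁻¹ ≡ 14 (mod 37), so λ ≡ 22·14 ≡ 12.
  x = λ² - 5 - 5 = 144 - 10 ≡ 23; y = λ·(5 - 23) - 4 ≡ 2. → (23, 2)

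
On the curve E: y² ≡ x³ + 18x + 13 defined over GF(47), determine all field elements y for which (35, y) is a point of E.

x³ + 18x + 13 = 43518 ≡ 43 (mod 47).
43 is a non-residue mod 47; no y exists.

none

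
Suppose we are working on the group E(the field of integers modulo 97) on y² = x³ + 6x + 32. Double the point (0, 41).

tangent at (0, 41): λ = (3·0² + 6)/(2·41) ≡ 6/82. 82⁻¹ ≡ 84 (mod 97), so λ ≡ 6·84 ≡ 19.
  x = λ² - 0 - 0 = 361 - 0 ≡ 70; y = λ·(0 - 70) - 41 ≡ 84. → (70, 84)

(70, 84)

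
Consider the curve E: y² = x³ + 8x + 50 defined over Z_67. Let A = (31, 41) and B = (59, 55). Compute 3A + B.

(14, 5)

First 3A:
Repeated addition: build up to 3A.
2A: tangent at (31, 41): λ = (3·31² + 8)/(2·41) ≡ 10/15. 15⁻¹ ≡ 9 (mod 67) since 15·9 = 135 ≡ 1, so λ ≡ 10·9 ≡ 23.
  x = λ² - 31 - 31 = 529 - 62 ≡ 65; y = λ·(31 - 65) - 41 ≡ 48. → (65, 48)
3A: (65, 48) + (31, 41). λ = (41 - 48)/(31 - 65) ≡ 60/33 mod 67. 33⁻¹ ≡ 65 (mod 67), so λ ≡ 14.
  x = λ² - 65 - 31 = 196 - 96 ≡ 33; y = λ·(65 - 33) - 48 ≡ 65. → (33, 65)
3A = (33, 65).
Finally 3A + B:
(33, 65) + (59, 55). λ = (55 - 65)/(59 - 33) ≡ 57/26 mod 67. 26⁻¹ ≡ 49 (mod 67) since 26·49 = 1274 ≡ 1, so λ ≡ 46.
  x = λ² - 33 - 59 = 2116 - 92 ≡ 14; y = λ·(33 - 14) - 65 ≡ 5. → (14, 5)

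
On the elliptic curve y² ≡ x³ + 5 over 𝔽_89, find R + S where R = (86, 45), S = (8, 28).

(68, 0)

(86, 45) + (8, 28). λ = (28 - 45)/(8 - 86) ≡ 72/11 mod 89. 11⁻¹ ≡ 81 (mod 89), so λ ≡ 47.
  x = λ² - 86 - 8 = 2209 - 94 ≡ 68; y = λ·(86 - 68) - 45 ≡ 0. → (68, 0)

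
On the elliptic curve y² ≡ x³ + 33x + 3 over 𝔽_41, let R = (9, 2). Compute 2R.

(28, 40)

tangent at (9, 2): λ = (3·9² + 33)/(2·2) ≡ 30/4. 4⁻¹ ≡ 31 (mod 41), so λ ≡ 30·31 ≡ 28.
  x = λ² - 9 - 9 = 784 - 18 ≡ 28; y = λ·(9 - 28) - 2 ≡ 40. → (28, 40)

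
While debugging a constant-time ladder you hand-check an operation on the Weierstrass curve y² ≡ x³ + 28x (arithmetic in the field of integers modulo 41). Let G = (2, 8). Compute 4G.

Double-and-add on 4 = (100)₂. Start with G = (2, 8) for the leading 1-bit.
double: tangent at (2, 8): λ = (3·2² + 28)/(2·8) ≡ 40/16. 16⁻¹ ≡ 18 (mod 41) since 16·18 = 288 ≡ 1, so λ ≡ 40·18 ≡ 23.
  x = λ² - 2 - 2 = 529 - 4 ≡ 33; y = λ·(2 - 33) - 8 ≡ 17. → (33, 17)
double: tangent at (33, 17): λ = (3·33² + 28)/(2·17) ≡ 15/34. 34⁻¹ ≡ 35 (mod 41) since 34·35 = 1190 ≡ 1, so λ ≡ 15·35 ≡ 33.
  x = λ² - 33 - 33 = 1089 - 66 ≡ 39; y = λ·(33 - 39) - 17 ≡ 31. → (39, 31)

(39, 31)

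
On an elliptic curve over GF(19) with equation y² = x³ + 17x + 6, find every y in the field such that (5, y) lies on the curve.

8, 11

x³ + 17x + 6 = 216 ≡ 7 (mod 19).
Square roots of 7 mod 19: 8 and 11 (since 8² = 64 ≡ 7).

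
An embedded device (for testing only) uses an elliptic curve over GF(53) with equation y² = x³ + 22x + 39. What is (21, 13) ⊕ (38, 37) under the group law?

(21, 13) + (38, 37). λ = (37 - 13)/(38 - 21) ≡ 24/17 mod 53. 17⁻¹ ≡ 25 (mod 53) since 17·25 = 425 ≡ 1, so λ ≡ 17.
  x = λ² - 21 - 38 = 289 - 59 ≡ 18; y = λ·(21 - 18) - 13 ≡ 38. → (18, 38)

(18, 38)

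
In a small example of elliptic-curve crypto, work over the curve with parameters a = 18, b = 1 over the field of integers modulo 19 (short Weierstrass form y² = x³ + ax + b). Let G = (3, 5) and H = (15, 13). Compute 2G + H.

First 2G:
Repeated addition: build up to 2G.
2G: tangent at (3, 5): λ = (3·3² + 18)/(2·5) ≡ 7/10. 10⁻¹ ≡ 2 (mod 19) since 10·2 = 20 ≡ 1, so λ ≡ 7·2 ≡ 14.
  x = λ² - 3 - 3 = 196 - 6 ≡ 0; y = λ·(3 - 0) - 5 ≡ 18. → (0, 18)
2G = (0, 18).
Finally 2G + H:
(0, 18) + (15, 13). λ = (13 - 18)/(15 - 0) ≡ 14/15 mod 19. 15⁻¹ ≡ 14 (mod 19), so λ ≡ 6.
  x = λ² - 0 - 15 = 36 - 15 ≡ 2; y = λ·(0 - 2) - 18 ≡ 8. → (2, 8)

(2, 8)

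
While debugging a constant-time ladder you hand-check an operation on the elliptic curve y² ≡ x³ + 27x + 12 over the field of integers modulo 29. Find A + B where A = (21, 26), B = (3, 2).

(21, 26) + (3, 2). λ = (2 - 26)/(3 - 21) ≡ 5/11 mod 29. 11⁻¹ ≡ 8 (mod 29), so λ ≡ 11.
  x = λ² - 21 - 3 = 121 - 24 ≡ 10; y = λ·(21 - 10) - 26 ≡ 8. → (10, 8)

(10, 8)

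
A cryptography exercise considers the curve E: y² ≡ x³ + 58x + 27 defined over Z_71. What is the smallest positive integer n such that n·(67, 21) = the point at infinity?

2P: tangent at (67, 21): λ = (3·67² + 58)/(2·21) ≡ 35/42. 42⁻¹ ≡ 22 (mod 71) since 42·22 = 924 ≡ 1, so λ ≡ 35·22 ≡ 60.
  x = λ² - 67 - 67 = 3600 - 134 ≡ 58; y = λ·(67 - 58) - 21 ≡ 22. → (58, 22)
3P: (58, 22) + (67, 21). λ = (21 - 22)/(67 - 58) ≡ 70/9 mod 71. 9⁻¹ ≡ 8 (mod 71) since 9·8 = 72 ≡ 1, so λ ≡ 63.
  x = λ² - 58 - 67 = 3969 - 125 ≡ 10; y = λ·(58 - 10) - 22 ≡ 20. → (10, 20)
4P: (10, 20) + (67, 21). λ = (21 - 20)/(67 - 10) ≡ 1/57 mod 71. 57⁻¹ ≡ 5 (mod 71), so λ ≡ 5.
  x = λ² - 10 - 67 = 25 - 77 ≡ 19; y = λ·(10 - 19) - 20 ≡ 6. → (19, 6)
5P: (19, 6) + (67, 21). λ = (21 - 6)/(67 - 19) ≡ 15/48 mod 71. 48⁻¹ ≡ 37 (mod 71), so λ ≡ 58.
  x = λ² - 19 - 67 = 3364 - 86 ≡ 12; y = λ·(19 - 12) - 6 ≡ 45. → (12, 45)
6P: (12, 45) + (67, 21). λ = (21 - 45)/(67 - 12) ≡ 47/55 mod 71. 55⁻¹ ≡ 31 (mod 71), so λ ≡ 37.
  x = λ² - 12 - 67 = 1369 - 79 ≡ 12; y = λ·(12 - 12) - 45 ≡ 26. → (12, 26)
7P: (12, 26) + (67, 21). λ = (21 - 26)/(67 - 12) ≡ 66/55 mod 71. 55⁻¹ ≡ 31 (mod 71), so λ ≡ 58.
  x = λ² - 12 - 67 = 3364 - 79 ≡ 19; y = λ·(12 - 19) - 26 ≡ 65. → (19, 65)
8P: (19, 65) + (67, 21). λ = (21 - 65)/(67 - 19) ≡ 27/48 mod 71. 48⁻¹ ≡ 37 (mod 71) since 48·37 = 1776 ≡ 1, so λ ≡ 5.
  x = λ² - 19 - 67 = 25 - 86 ≡ 10; y = λ·(19 - 10) - 65 ≡ 51. → (10, 51)
9P: (10, 51) + (67, 21). λ = (21 - 51)/(67 - 10) ≡ 41/57 mod 71. 57⁻¹ ≡ 5 (mod 71) since 57·5 = 285 ≡ 1, so λ ≡ 63.
  x = λ² - 10 - 67 = 3969 - 77 ≡ 58; y = λ·(10 - 58) - 51 ≡ 49. → (58, 49)
10P: (58, 49) + (67, 21). λ = (21 - 49)/(67 - 58) ≡ 43/9 mod 71. 9⁻¹ ≡ 8 (mod 71), so λ ≡ 60.
  x = λ² - 58 - 67 = 3600 - 125 ≡ 67; y = λ·(58 - 67) - 49 ≡ 50. → (67, 50)
11P: (67, 50) + (67, 21): same x and y₁ ≡ -y₂, so the sum is the point at infinity.
11P = the point at infinity, so the order is 11.

11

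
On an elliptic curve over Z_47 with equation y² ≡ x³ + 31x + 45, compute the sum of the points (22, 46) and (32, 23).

(22, 46) + (32, 23). λ = (23 - 46)/(32 - 22) ≡ 24/10 mod 47. 10⁻¹ ≡ 33 (mod 47) since 10·33 = 330 ≡ 1, so λ ≡ 40.
  x = λ² - 22 - 32 = 1600 - 54 ≡ 42; y = λ·(22 - 42) - 46 ≡ 0. → (42, 0)

(42, 0)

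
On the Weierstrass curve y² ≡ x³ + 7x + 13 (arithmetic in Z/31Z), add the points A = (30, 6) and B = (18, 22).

(30, 6) + (18, 22). λ = (22 - 6)/(18 - 30) ≡ 16/19 mod 31. 19⁻¹ ≡ 18 (mod 31) since 19·18 = 342 ≡ 1, so λ ≡ 9.
  x = λ² - 30 - 18 = 81 - 48 ≡ 2; y = λ·(30 - 2) - 6 ≡ 29. → (2, 29)

(2, 29)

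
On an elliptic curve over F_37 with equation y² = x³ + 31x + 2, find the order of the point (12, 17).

2P: tangent at (12, 17): λ = (3·12² + 31)/(2·17) ≡ 19/34. 34⁻¹ ≡ 12 (mod 37), so λ ≡ 19·12 ≡ 6.
  x = λ² - 12 - 12 = 36 - 24 ≡ 12; y = λ·(12 - 12) - 17 ≡ 20. → (12, 20)
3P: (12, 20) + (12, 17): same x and y₁ ≡ -y₂, so the sum is the point at infinity.
3P = the point at infinity, so the order is 3.

3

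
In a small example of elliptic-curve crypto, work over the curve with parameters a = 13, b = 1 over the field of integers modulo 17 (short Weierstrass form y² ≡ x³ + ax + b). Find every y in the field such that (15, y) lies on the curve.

1, 16

x³ + 13x + 1 = 3571 ≡ 1 (mod 17).
Square roots of 1 mod 17: 1 and 16 (since 1² = 1 ≡ 1).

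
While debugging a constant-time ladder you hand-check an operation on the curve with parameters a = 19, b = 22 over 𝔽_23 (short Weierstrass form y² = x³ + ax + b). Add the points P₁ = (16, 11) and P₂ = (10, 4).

(22, 5)

(16, 11) + (10, 4). λ = (4 - 11)/(10 - 16) ≡ 16/17 mod 23. 17⁻¹ ≡ 19 (mod 23), so λ ≡ 5.
  x = λ² - 16 - 10 = 25 - 26 ≡ 22; y = λ·(16 - 22) - 11 ≡ 5. → (22, 5)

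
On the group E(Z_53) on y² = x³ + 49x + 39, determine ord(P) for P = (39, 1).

2P: tangent at (39, 1): λ = (3·39² + 49)/(2·1) ≡ 1/2. 2⁻¹ ≡ 27 (mod 53), so λ ≡ 1·27 ≡ 27.
  x = λ² - 39 - 39 = 729 - 78 ≡ 15; y = λ·(39 - 15) - 1 ≡ 11. → (15, 11)
3P: (15, 11) + (39, 1). λ = (1 - 11)/(39 - 15) ≡ 43/24 mod 53. 24⁻¹ ≡ 42 (mod 53), so λ ≡ 4.
  x = λ² - 15 - 39 = 16 - 54 ≡ 15; y = λ·(15 - 15) - 11 ≡ 42. → (15, 42)
4P: (15, 42) + (39, 1). λ = (1 - 42)/(39 - 15) ≡ 12/24 mod 53. 24⁻¹ ≡ 42 (mod 53) since 24·42 = 1008 ≡ 1, so λ ≡ 27.
  x = λ² - 15 - 39 = 729 - 54 ≡ 39; y = λ·(15 - 39) - 42 ≡ 52. → (39, 52)
5P: (39, 52) + (39, 1): same x and y₁ ≡ -y₂, so the sum is ∞.
5P = ∞, so the order is 5.

5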